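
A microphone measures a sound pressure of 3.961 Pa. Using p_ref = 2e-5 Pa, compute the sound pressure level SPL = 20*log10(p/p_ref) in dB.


p / p_ref = 3.961 / 2e-5 = 198050
SPL = 20 * log10(198050) = 105.94 dB


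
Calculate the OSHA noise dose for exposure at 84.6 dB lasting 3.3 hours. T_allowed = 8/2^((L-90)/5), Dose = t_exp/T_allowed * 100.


T_allowed = 8 / 2^((84.6 - 90)/5) = 16.9123 hr
Dose = 3.3 / 16.9123 * 100 = 19.512 %


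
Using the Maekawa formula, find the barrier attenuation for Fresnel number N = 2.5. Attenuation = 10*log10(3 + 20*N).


3 + 20*N = 3 + 20*2.5 = 53
Att = 10*log10(53) = 17.243 dB


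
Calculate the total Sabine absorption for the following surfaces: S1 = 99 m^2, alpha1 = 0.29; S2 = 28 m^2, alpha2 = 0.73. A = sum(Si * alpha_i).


99 * 0.29 = 28.71
28 * 0.73 = 20.44
A_total = 28.71 + 20.44 = 49.15 m^2


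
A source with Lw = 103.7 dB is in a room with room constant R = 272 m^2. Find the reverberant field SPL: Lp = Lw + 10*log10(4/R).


4/R = 4/272 = 0.0147059
Lp = 103.7 + 10*log10(0.0147059) = 85.375 dB


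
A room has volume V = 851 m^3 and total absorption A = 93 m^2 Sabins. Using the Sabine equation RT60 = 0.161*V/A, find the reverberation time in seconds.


RT60 = 0.161 * 851 / 93 = 1.4732 s


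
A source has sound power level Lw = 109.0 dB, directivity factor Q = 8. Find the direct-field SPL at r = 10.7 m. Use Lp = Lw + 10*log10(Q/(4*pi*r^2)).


4*pi*r^2 = 4*pi*10.7^2 = 1438.72 m^2
Q / (4*pi*r^2) = 8 / 1438.72 = 0.0055605
Lp = 109.0 + 10*log10(0.0055605) = 86.451 dB


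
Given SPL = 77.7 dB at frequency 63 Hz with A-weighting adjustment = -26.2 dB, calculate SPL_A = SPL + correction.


A-weighting table: 63 Hz -> -26.2 dB correction
SPL_A = SPL + correction = 77.7 + (-26.2) = 51.5 dBA


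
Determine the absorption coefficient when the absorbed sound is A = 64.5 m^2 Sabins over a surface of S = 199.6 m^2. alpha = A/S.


Absorption coefficient = absorbed power / incident power
alpha = A / S = 64.5 / 199.6 = 0.32315


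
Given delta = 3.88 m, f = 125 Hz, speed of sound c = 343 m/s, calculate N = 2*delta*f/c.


N = 2*delta*f/c = 2*delta/lambda, where lambda = c/f
lambda = 343 / 125 = 2.744 m
N = 2 * 3.88 / 2.744 = 2.828


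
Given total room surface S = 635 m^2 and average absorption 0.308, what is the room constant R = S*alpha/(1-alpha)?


R = 635 * 0.308 / (1 - 0.308) = 282.63 m^2


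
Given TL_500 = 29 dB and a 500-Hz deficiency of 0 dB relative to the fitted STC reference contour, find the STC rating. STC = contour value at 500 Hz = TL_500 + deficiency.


By ASTM E413, STC = value of the fitted reference contour at 500 Hz.
Contour value at 500 Hz = TL_500 + deficiency = 29 + 0 = 29
STC = 29


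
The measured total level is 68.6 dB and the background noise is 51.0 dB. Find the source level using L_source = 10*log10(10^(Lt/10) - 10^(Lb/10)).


10^(68.6/10) = 7.24436e+06
10^(51.0/10) = 125893
Difference = 7.24436e+06 - 125893 = 7.11847e+06
L_source = 10*log10(7.11847e+06) = 68.524 dB


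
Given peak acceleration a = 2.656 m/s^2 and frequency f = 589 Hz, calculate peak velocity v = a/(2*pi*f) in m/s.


omega = 2*pi*f = 2*pi*589 = 3700.8 rad/s
v = a / omega = 2.656 / 3700.8 = 0.00071768 m/s


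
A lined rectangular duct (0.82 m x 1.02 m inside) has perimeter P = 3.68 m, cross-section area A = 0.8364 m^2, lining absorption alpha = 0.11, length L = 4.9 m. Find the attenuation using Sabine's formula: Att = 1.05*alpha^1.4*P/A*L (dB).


alpha^1.4 = 0.11^1.4 = 0.0454935
Attenuation rate = 1.05 * alpha^1.4 * P / A
= 1.05 * 0.0454935 * 3.68 / 0.8364 = 0.210171 dB/m
Total Att = 0.210171 * 4.9 = 1.0298 dB


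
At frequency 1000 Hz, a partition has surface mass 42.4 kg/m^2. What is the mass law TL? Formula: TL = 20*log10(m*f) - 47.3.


m * f = 42.4 * 1000 = 42400
20*log10(42400) = 92.5473 dB
TL = 92.5473 - 47.3 = 45.247 dB


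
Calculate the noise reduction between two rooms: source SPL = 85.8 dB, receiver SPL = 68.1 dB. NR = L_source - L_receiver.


NR = L_source - L_receiver (difference between source and receiving room levels)
NR = 85.8 - 68.1 = 17.7 dB


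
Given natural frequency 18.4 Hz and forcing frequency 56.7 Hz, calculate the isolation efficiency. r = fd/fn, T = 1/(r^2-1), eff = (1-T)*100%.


r = 56.7 / 18.4 = 3.08152
r^2 - 1 = 3.08152^2 - 1 = 8.49577
T = 1/8.49577 = 0.117706
Efficiency = (1 - 0.117706)*100 = 88.229 %


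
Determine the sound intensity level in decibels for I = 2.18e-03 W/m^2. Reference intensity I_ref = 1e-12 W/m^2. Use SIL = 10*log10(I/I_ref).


I / I_ref = 2.18e-03 / 1e-12 = 2.18e+09
SIL = 10 * log10(2.18e+09) = 93.385 dB


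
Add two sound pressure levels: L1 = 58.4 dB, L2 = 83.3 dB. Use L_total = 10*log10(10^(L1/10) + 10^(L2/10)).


10^(58.4/10) = 691831
10^(83.3/10) = 2.13796e+08
Sum = 691831 + 2.13796e+08 = 2.14488e+08
L_total = 10*log10(2.14488e+08) = 83.314 dB


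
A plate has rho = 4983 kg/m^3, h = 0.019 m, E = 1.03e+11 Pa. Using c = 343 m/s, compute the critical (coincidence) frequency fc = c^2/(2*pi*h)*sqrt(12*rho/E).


12*rho/E = 12*4983/1.03e+11 = 5.80544e-07
sqrt(12*rho/E) = sqrt(5.80544e-07) = 0.000761934
c^2/(2*pi*h) = 343^2/(2*pi*0.019) = 985496
fc = 985496 * 0.000761934 = 750.88 Hz


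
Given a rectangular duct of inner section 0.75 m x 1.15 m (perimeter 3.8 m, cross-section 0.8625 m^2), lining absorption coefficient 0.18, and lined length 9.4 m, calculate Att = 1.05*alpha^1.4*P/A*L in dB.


alpha^1.4 = 0.18^1.4 = 0.0906529
Attenuation rate = 1.05 * alpha^1.4 * P / A
= 1.05 * 0.0906529 * 3.8 / 0.8625 = 0.419368 dB/m
Total Att = 0.419368 * 9.4 = 3.9421 dB


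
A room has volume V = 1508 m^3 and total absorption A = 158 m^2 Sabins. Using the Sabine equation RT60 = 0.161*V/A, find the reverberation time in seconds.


RT60 = 0.161 * 1508 / 158 = 1.5366 s


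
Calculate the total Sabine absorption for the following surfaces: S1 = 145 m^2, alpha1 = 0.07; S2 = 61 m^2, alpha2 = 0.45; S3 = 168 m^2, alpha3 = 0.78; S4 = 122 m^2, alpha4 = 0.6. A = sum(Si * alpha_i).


145 * 0.07 = 10.15
61 * 0.45 = 27.45
168 * 0.78 = 131.04
122 * 0.6 = 73.2
A_total = 10.15 + 27.45 + 131.04 + 73.2 = 241.84 m^2


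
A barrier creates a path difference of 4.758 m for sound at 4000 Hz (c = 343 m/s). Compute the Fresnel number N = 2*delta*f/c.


N = 2*delta*f/c = 2*delta/lambda, where lambda = c/f
lambda = 343 / 4000 = 0.08575 m
N = 2 * 4.758 / 0.08575 = 110.97


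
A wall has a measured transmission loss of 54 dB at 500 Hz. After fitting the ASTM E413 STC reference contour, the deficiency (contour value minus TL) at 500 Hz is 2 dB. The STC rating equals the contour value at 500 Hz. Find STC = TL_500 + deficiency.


By ASTM E413, STC = value of the fitted reference contour at 500 Hz.
Contour value at 500 Hz = TL_500 + deficiency = 54 + 2 = 56
STC = 56


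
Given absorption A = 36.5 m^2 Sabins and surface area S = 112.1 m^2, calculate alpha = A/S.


Absorption coefficient = absorbed power / incident power
alpha = A / S = 36.5 / 112.1 = 0.3256


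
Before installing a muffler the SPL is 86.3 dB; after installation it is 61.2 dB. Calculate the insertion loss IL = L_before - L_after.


Insertion loss = SPL without muffler - SPL with muffler
IL = 86.3 - 61.2 = 25.1 dB


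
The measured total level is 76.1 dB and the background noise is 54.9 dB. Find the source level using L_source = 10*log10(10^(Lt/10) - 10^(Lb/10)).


10^(76.1/10) = 4.0738e+07
10^(54.9/10) = 309030
Difference = 4.0738e+07 - 309030 = 4.0429e+07
L_source = 10*log10(4.0429e+07) = 76.067 dB


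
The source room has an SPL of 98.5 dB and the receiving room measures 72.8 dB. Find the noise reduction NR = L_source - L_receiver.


NR = L_source - L_receiver (difference between source and receiving room levels)
NR = 98.5 - 72.8 = 25.7 dB


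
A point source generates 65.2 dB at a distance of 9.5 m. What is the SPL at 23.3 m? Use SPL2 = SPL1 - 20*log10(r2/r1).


r2/r1 = 23.3/9.5 = 2.45263
Correction = 20*log10(2.45263) = 7.79264 dB
SPL2 = 65.2 - 7.79264 = 57.407 dB


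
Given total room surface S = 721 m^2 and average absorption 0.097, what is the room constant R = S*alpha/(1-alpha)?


R = 721 * 0.097 / (1 - 0.097) = 77.45 m^2


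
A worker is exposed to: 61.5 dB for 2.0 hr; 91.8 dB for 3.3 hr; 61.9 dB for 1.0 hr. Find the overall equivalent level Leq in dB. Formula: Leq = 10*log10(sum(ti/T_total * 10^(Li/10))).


T_total = 2.0 + 3.3 + 1.0 = 6.3 hr
(2.0/6.3) * 10^(61.5/10) = 448425
(3.3/6.3) * 10^(91.8/10) = 7.92818e+08
(1.0/6.3) * 10^(61.9/10) = 245844
Sum = 448425 + 7.92818e+08 + 245844 = 7.93512e+08
Leq = 10*log10(7.93512e+08) = 88.996 dB


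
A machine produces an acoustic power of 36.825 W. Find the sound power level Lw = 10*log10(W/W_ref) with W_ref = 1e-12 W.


W / W_ref = 36.825 / 1e-12 = 3.6825e+13
Lw = 10 * log10(3.6825e+13) = 135.66 dB


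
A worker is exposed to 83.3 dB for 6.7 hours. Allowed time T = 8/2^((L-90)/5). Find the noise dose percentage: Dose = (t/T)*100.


T_allowed = 8 / 2^((83.3 - 90)/5) = 20.2521 hr
Dose = 6.7 / 20.2521 * 100 = 33.083 %


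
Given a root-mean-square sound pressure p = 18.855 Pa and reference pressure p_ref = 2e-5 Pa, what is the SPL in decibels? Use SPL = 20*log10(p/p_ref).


p / p_ref = 18.855 / 2e-5 = 942750
SPL = 20 * log10(942750) = 119.49 dB


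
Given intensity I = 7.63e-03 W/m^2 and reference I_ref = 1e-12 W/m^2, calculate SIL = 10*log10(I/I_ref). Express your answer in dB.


I / I_ref = 7.63e-03 / 1e-12 = 7.63e+09
SIL = 10 * log10(7.63e+09) = 98.825 dB


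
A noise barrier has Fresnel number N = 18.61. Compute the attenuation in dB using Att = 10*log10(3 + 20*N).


3 + 20*N = 3 + 20*18.61 = 375.2
Att = 10*log10(375.2) = 25.743 dB


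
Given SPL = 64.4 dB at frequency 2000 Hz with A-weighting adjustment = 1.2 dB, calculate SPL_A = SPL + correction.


A-weighting table: 2000 Hz -> 1.2 dB correction
SPL_A = SPL + correction = 64.4 + (1.2) = 65.6 dBA


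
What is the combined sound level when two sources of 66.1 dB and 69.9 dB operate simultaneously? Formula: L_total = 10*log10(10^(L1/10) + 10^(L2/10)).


10^(66.1/10) = 4.0738e+06
10^(69.9/10) = 9.77237e+06
Sum = 4.0738e+06 + 9.77237e+06 = 1.38462e+07
L_total = 10*log10(1.38462e+07) = 71.413 dB


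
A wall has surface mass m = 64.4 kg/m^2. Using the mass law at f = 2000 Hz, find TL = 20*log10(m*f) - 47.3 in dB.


m * f = 64.4 * 2000 = 128800
20*log10(128800) = 102.198 dB
TL = 102.198 - 47.3 = 54.898 dB


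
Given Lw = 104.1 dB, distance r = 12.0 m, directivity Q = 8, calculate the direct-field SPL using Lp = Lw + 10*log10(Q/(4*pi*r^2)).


4*pi*r^2 = 4*pi*12.0^2 = 1809.56 m^2
Q / (4*pi*r^2) = 8 / 1809.56 = 0.00442096
Lp = 104.1 + 10*log10(0.00442096) = 80.555 dB


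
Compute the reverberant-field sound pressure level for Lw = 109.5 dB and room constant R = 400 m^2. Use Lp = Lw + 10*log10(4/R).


4/R = 4/400 = 0.01
Lp = 109.5 + 10*log10(0.01) = 89.5 dB


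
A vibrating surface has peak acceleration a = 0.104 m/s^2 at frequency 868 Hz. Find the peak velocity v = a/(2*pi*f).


omega = 2*pi*f = 2*pi*868 = 5453.8 rad/s
v = a / omega = 0.104 / 5453.8 = 1.9069e-05 m/s


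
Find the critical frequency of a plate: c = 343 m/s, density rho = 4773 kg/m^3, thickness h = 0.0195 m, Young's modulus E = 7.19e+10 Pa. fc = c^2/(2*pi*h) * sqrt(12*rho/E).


12*rho/E = 12*4773/7.19e+10 = 7.96606e-07
sqrt(12*rho/E) = sqrt(7.96606e-07) = 0.000892528
c^2/(2*pi*h) = 343^2/(2*pi*0.0195) = 960227
fc = 960227 * 0.000892528 = 857.03 Hz


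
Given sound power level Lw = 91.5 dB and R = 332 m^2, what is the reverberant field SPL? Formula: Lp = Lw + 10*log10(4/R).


4/R = 4/332 = 0.0120482
Lp = 91.5 + 10*log10(0.0120482) = 72.309 dB


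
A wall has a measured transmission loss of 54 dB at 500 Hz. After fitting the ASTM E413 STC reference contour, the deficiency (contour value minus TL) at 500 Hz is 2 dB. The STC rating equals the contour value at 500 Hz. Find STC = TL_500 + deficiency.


By ASTM E413, STC = value of the fitted reference contour at 500 Hz.
Contour value at 500 Hz = TL_500 + deficiency = 54 + 2 = 56
STC = 56


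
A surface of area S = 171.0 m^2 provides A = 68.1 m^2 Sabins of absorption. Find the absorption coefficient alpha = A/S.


Absorption coefficient = absorbed power / incident power
alpha = A / S = 68.1 / 171.0 = 0.39825


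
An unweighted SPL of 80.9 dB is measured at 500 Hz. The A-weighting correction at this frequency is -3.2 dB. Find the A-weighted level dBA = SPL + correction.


A-weighting table: 500 Hz -> -3.2 dB correction
SPL_A = SPL + correction = 80.9 + (-3.2) = 77.7 dBA


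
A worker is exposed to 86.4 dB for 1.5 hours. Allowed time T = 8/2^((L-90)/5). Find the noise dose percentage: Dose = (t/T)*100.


T_allowed = 8 / 2^((86.4 - 90)/5) = 13.1775 hr
Dose = 1.5 / 13.1775 * 100 = 11.383 %


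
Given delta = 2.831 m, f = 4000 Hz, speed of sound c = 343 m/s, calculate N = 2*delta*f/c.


N = 2*delta*f/c = 2*delta/lambda, where lambda = c/f
lambda = 343 / 4000 = 0.08575 m
N = 2 * 2.831 / 0.08575 = 66.029


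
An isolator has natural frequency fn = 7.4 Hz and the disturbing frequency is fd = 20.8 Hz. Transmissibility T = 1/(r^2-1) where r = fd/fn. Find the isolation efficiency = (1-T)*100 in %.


r = 20.8 / 7.4 = 2.81081
r^2 - 1 = 2.81081^2 - 1 = 6.90065
T = 1/6.90065 = 0.144914
Efficiency = (1 - 0.144914)*100 = 85.509 %


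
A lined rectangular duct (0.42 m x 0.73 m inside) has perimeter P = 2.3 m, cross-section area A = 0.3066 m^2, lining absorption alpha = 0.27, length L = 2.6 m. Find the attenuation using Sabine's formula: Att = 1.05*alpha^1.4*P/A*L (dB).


alpha^1.4 = 0.27^1.4 = 0.159922
Attenuation rate = 1.05 * alpha^1.4 * P / A
= 1.05 * 0.159922 * 2.3 / 0.3066 = 1.25966 dB/m
Total Att = 1.25966 * 2.6 = 3.2751 dB


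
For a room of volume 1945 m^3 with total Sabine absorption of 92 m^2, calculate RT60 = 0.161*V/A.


RT60 = 0.161 * 1945 / 92 = 3.4037 s


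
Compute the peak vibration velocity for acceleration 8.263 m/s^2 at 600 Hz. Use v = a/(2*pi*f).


omega = 2*pi*f = 2*pi*600 = 3769.91 rad/s
v = a / omega = 8.263 / 3769.91 = 0.0021918 m/s


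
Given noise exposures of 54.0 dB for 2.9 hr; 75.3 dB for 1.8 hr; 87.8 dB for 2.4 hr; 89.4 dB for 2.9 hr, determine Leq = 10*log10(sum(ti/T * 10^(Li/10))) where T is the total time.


T_total = 2.9 + 1.8 + 2.4 + 2.9 = 10.0 hr
(2.9/10.0) * 10^(54.0/10) = 72844.7
(1.8/10.0) * 10^(75.3/10) = 6.09919e+06
(2.4/10.0) * 10^(87.8/10) = 1.44614e+08
(2.9/10.0) * 10^(89.4/10) = 2.52579e+08
Sum = 72844.7 + 6.09919e+06 + 1.44614e+08 + 2.52579e+08 = 4.03365e+08
Leq = 10*log10(4.03365e+08) = 86.057 dB


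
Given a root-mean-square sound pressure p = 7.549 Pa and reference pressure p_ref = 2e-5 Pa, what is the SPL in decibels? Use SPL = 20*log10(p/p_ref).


p / p_ref = 7.549 / 2e-5 = 377450
SPL = 20 * log10(377450) = 111.54 dB


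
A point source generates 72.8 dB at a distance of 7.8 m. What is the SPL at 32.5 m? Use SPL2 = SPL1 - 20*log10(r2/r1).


r2/r1 = 32.5/7.8 = 4.16667
Correction = 20*log10(4.16667) = 12.3958 dB
SPL2 = 72.8 - 12.3958 = 60.404 dB


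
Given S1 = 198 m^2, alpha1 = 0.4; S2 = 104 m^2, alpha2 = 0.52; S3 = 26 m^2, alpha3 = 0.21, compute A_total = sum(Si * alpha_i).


198 * 0.4 = 79.2
104 * 0.52 = 54.08
26 * 0.21 = 5.46
A_total = 79.2 + 54.08 + 5.46 = 138.74 m^2


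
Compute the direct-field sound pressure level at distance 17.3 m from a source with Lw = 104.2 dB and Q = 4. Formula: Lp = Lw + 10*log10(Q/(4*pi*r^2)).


4*pi*r^2 = 4*pi*17.3^2 = 3760.99 m^2
Q / (4*pi*r^2) = 4 / 3760.99 = 0.00106355
Lp = 104.2 + 10*log10(0.00106355) = 74.468 dB


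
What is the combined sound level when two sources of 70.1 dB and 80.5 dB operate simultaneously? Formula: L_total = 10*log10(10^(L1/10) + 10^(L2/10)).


10^(70.1/10) = 1.02329e+07
10^(80.5/10) = 1.12202e+08
Sum = 1.02329e+07 + 1.12202e+08 = 1.22435e+08
L_total = 10*log10(1.22435e+08) = 80.879 dB


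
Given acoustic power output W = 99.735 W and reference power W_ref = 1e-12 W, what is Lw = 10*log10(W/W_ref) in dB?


W / W_ref = 99.735 / 1e-12 = 9.9735e+13
Lw = 10 * log10(9.9735e+13) = 139.99 dB


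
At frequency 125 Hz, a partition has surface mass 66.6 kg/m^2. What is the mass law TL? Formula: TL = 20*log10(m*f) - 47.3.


m * f = 66.6 * 125 = 8325
20*log10(8325) = 78.4077 dB
TL = 78.4077 - 47.3 = 31.108 dB


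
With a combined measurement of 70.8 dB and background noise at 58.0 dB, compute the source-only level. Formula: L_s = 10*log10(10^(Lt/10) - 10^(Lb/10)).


10^(70.8/10) = 1.20226e+07
10^(58.0/10) = 630957
Difference = 1.20226e+07 - 630957 = 1.13916e+07
L_source = 10*log10(1.13916e+07) = 70.566 dB


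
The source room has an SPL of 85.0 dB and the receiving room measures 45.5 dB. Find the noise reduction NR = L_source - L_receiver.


NR = L_source - L_receiver (difference between source and receiving room levels)
NR = 85.0 - 45.5 = 39.5 dB


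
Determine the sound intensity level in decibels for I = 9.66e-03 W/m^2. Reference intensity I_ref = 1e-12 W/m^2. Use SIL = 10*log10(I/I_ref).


I / I_ref = 9.66e-03 / 1e-12 = 9.66e+09
SIL = 10 * log10(9.66e+09) = 99.85 dB


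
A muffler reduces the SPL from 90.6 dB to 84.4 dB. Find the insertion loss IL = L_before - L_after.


Insertion loss = SPL without muffler - SPL with muffler
IL = 90.6 - 84.4 = 6.2 dB


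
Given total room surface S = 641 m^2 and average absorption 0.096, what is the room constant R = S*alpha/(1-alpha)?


R = 641 * 0.096 / (1 - 0.096) = 68.071 m^2


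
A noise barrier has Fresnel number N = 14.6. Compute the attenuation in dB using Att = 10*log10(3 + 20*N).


3 + 20*N = 3 + 20*14.6 = 295
Att = 10*log10(295) = 24.698 dB


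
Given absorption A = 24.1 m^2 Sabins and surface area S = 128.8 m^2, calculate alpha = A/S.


Absorption coefficient = absorbed power / incident power
alpha = A / S = 24.1 / 128.8 = 0.18711


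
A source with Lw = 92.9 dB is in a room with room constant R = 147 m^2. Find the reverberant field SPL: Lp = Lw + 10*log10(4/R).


4/R = 4/147 = 0.0272109
Lp = 92.9 + 10*log10(0.0272109) = 77.247 dB


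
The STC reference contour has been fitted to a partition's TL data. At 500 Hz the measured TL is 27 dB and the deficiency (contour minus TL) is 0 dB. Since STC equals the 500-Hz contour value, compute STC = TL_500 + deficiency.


By ASTM E413, STC = value of the fitted reference contour at 500 Hz.
Contour value at 500 Hz = TL_500 + deficiency = 27 + 0 = 27
STC = 27


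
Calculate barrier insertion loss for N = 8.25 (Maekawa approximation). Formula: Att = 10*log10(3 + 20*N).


3 + 20*N = 3 + 20*8.25 = 168
Att = 10*log10(168) = 22.253 dB


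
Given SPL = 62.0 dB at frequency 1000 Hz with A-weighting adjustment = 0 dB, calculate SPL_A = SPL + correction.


A-weighting table: 1000 Hz -> 0 dB correction
SPL_A = SPL + correction = 62.0 + (0) = 62 dBA


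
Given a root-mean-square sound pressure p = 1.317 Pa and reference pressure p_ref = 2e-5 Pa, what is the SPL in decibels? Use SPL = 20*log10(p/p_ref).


p / p_ref = 1.317 / 2e-5 = 65850
SPL = 20 * log10(65850) = 96.371 dB


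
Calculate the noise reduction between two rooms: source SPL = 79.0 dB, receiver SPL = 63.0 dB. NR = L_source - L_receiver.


NR = L_source - L_receiver (difference between source and receiving room levels)
NR = 79.0 - 63.0 = 16 dB


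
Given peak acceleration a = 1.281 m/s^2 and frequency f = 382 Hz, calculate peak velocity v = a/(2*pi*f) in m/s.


omega = 2*pi*f = 2*pi*382 = 2400.18 rad/s
v = a / omega = 1.281 / 2400.18 = 0.00053371 m/s


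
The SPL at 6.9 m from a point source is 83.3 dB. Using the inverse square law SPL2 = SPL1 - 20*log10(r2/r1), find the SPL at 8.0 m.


r2/r1 = 8.0/6.9 = 1.15942
Correction = 20*log10(1.15942) = 1.28482 dB
SPL2 = 83.3 - 1.28482 = 82.015 dB


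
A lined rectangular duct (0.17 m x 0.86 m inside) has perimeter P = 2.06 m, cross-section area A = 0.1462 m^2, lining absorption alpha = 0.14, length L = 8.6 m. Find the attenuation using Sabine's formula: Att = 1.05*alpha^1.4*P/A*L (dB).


alpha^1.4 = 0.14^1.4 = 0.0637645
Attenuation rate = 1.05 * alpha^1.4 * P / A
= 1.05 * 0.0637645 * 2.06 / 0.1462 = 0.943383 dB/m
Total Att = 0.943383 * 8.6 = 8.1131 dB


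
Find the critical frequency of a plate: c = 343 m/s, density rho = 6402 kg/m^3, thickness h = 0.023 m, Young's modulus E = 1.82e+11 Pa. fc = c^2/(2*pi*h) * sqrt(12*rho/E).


12*rho/E = 12*6402/1.82e+11 = 4.2211e-07
sqrt(12*rho/E) = sqrt(4.2211e-07) = 0.0006497
c^2/(2*pi*h) = 343^2/(2*pi*0.023) = 814105
fc = 814105 * 0.0006497 = 528.92 Hz


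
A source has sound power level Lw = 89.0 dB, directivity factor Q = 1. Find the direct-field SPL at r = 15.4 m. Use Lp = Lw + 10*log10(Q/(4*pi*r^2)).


4*pi*r^2 = 4*pi*15.4^2 = 2980.24 m^2
Q / (4*pi*r^2) = 1 / 2980.24 = 0.000335543
Lp = 89.0 + 10*log10(0.000335543) = 54.257 dB


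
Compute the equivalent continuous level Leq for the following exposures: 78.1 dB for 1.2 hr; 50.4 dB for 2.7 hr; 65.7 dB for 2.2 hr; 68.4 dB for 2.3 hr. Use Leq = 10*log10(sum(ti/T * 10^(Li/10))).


T_total = 1.2 + 2.7 + 2.2 + 2.3 = 8.4 hr
(1.2/8.4) * 10^(78.1/10) = 9.22363e+06
(2.7/8.4) * 10^(50.4/10) = 35243.9
(2.2/8.4) * 10^(65.7/10) = 973068
(2.3/8.4) * 10^(68.4/10) = 1.8943e+06
Sum = 9.22363e+06 + 35243.9 + 973068 + 1.8943e+06 = 1.21262e+07
Leq = 10*log10(1.21262e+07) = 70.837 dB


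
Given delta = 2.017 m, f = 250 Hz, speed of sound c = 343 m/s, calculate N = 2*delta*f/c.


N = 2*delta*f/c = 2*delta/lambda, where lambda = c/f
lambda = 343 / 250 = 1.372 m
N = 2 * 2.017 / 1.372 = 2.9402


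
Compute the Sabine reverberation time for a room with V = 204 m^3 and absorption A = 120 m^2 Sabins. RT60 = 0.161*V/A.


RT60 = 0.161 * 204 / 120 = 0.2737 s


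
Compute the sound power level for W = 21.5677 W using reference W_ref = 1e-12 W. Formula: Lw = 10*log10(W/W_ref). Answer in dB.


W / W_ref = 21.5677 / 1e-12 = 2.15677e+13
Lw = 10 * log10(2.15677e+13) = 133.34 dB


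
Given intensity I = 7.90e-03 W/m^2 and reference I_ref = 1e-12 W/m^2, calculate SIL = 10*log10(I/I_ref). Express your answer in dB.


I / I_ref = 7.90e-03 / 1e-12 = 7.9e+09
SIL = 10 * log10(7.9e+09) = 98.976 dB


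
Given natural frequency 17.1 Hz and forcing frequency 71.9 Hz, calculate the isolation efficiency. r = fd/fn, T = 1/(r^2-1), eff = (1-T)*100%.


r = 71.9 / 17.1 = 4.20468
r^2 - 1 = 4.20468^2 - 1 = 16.6793
T = 1/16.6793 = 0.0599546
Efficiency = (1 - 0.0599546)*100 = 94.005 %


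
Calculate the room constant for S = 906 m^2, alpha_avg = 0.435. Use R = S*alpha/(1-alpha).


R = 906 * 0.435 / (1 - 0.435) = 697.54 m^2


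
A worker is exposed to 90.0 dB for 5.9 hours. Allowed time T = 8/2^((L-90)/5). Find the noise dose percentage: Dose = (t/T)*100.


T_allowed = 8 / 2^((90.0 - 90)/5) = 8 hr
Dose = 5.9 / 8 * 100 = 73.75 %


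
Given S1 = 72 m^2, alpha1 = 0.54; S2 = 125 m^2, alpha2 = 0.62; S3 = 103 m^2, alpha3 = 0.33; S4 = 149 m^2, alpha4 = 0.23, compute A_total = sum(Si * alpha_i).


72 * 0.54 = 38.88
125 * 0.62 = 77.5
103 * 0.33 = 33.99
149 * 0.23 = 34.27
A_total = 38.88 + 77.5 + 33.99 + 34.27 = 184.64 m^2


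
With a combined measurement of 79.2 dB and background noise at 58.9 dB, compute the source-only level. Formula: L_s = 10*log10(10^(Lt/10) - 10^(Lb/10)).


10^(79.2/10) = 8.31764e+07
10^(58.9/10) = 776247
Difference = 8.31764e+07 - 776247 = 8.24002e+07
L_source = 10*log10(8.24002e+07) = 79.159 dB


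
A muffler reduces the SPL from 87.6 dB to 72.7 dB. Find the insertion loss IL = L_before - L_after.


Insertion loss = SPL without muffler - SPL with muffler
IL = 87.6 - 72.7 = 14.9 dB


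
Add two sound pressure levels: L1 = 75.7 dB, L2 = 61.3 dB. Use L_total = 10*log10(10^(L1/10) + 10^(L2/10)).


10^(75.7/10) = 3.71535e+07
10^(61.3/10) = 1.34896e+06
Sum = 3.71535e+07 + 1.34896e+06 = 3.85025e+07
L_total = 10*log10(3.85025e+07) = 75.855 dB


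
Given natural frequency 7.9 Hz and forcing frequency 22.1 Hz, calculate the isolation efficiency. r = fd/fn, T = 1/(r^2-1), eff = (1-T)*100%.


r = 22.1 / 7.9 = 2.79747
r^2 - 1 = 2.79747^2 - 1 = 6.82584
T = 1/6.82584 = 0.146502
Efficiency = (1 - 0.146502)*100 = 85.35 %


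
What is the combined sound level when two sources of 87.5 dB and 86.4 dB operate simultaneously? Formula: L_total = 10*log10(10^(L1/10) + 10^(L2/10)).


10^(87.5/10) = 5.62341e+08
10^(86.4/10) = 4.36516e+08
Sum = 5.62341e+08 + 4.36516e+08 = 9.98857e+08
L_total = 10*log10(9.98857e+08) = 89.995 dB


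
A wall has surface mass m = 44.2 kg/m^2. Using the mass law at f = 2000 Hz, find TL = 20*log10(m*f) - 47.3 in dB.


m * f = 44.2 * 2000 = 88400
20*log10(88400) = 98.929 dB
TL = 98.929 - 47.3 = 51.629 dB


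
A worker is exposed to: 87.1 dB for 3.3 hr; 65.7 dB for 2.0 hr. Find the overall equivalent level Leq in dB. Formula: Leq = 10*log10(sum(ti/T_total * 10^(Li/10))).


T_total = 3.3 + 2.0 = 5.3 hr
(3.3/5.3) * 10^(87.1/10) = 3.19329e+08
(2.0/5.3) * 10^(65.7/10) = 1.40202e+06
Sum = 3.19329e+08 + 1.40202e+06 = 3.20731e+08
Leq = 10*log10(3.20731e+08) = 85.061 dB


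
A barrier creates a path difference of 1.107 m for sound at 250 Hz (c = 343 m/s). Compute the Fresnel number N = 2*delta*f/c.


N = 2*delta*f/c = 2*delta/lambda, where lambda = c/f
lambda = 343 / 250 = 1.372 m
N = 2 * 1.107 / 1.372 = 1.6137


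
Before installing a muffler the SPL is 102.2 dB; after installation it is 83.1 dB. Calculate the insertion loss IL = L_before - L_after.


Insertion loss = SPL without muffler - SPL with muffler
IL = 102.2 - 83.1 = 19.1 dB


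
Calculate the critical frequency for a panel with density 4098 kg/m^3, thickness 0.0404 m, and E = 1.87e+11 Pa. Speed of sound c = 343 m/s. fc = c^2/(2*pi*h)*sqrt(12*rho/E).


12*rho/E = 12*4098/1.87e+11 = 2.62973e-07
sqrt(12*rho/E) = sqrt(2.62973e-07) = 0.000512809
c^2/(2*pi*h) = 343^2/(2*pi*0.0404) = 463476
fc = 463476 * 0.000512809 = 237.67 Hz


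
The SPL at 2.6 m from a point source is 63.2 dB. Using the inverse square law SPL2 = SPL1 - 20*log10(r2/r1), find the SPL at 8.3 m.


r2/r1 = 8.3/2.6 = 3.19231
Correction = 20*log10(3.19231) = 10.0821 dB
SPL2 = 63.2 - 10.0821 = 53.118 dB


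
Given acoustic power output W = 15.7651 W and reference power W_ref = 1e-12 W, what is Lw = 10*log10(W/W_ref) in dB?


W / W_ref = 15.7651 / 1e-12 = 1.57651e+13
Lw = 10 * log10(1.57651e+13) = 131.98 dB


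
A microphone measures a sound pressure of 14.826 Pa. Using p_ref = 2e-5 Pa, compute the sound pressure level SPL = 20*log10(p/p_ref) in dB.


p / p_ref = 14.826 / 2e-5 = 741300
SPL = 20 * log10(741300) = 117.4 dB


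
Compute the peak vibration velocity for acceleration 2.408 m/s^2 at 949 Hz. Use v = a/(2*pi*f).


omega = 2*pi*f = 2*pi*949 = 5962.74 rad/s
v = a / omega = 2.408 / 5962.74 = 0.00040384 m/s


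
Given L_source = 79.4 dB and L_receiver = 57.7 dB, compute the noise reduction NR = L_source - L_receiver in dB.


NR = L_source - L_receiver (difference between source and receiving room levels)
NR = 79.4 - 57.7 = 21.7 dB


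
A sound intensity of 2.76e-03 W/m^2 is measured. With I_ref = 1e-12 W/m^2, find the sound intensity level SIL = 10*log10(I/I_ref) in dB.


I / I_ref = 2.76e-03 / 1e-12 = 2.76e+09
SIL = 10 * log10(2.76e+09) = 94.409 dB


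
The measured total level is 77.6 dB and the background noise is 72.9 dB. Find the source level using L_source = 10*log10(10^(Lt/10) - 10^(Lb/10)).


10^(77.6/10) = 5.7544e+07
10^(72.9/10) = 1.94984e+07
Difference = 5.7544e+07 - 1.94984e+07 = 3.80456e+07
L_source = 10*log10(3.80456e+07) = 75.803 dB


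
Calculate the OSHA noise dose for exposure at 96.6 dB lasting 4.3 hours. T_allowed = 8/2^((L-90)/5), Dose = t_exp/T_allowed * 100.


T_allowed = 8 / 2^((96.6 - 90)/5) = 3.20428 hr
Dose = 4.3 / 3.20428 * 100 = 134.2 %


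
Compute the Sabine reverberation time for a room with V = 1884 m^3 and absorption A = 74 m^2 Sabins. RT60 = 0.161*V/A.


RT60 = 0.161 * 1884 / 74 = 4.099 s


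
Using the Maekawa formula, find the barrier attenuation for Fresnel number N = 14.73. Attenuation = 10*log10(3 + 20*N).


3 + 20*N = 3 + 20*14.73 = 297.6
Att = 10*log10(297.6) = 24.736 dB


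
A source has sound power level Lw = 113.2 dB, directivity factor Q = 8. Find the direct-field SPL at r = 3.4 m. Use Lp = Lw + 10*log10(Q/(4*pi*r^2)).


4*pi*r^2 = 4*pi*3.4^2 = 145.267 m^2
Q / (4*pi*r^2) = 8 / 145.267 = 0.055071
Lp = 113.2 + 10*log10(0.055071) = 100.61 dB


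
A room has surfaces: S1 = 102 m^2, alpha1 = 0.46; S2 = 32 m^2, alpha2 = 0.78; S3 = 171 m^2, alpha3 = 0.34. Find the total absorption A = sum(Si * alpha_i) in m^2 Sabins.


102 * 0.46 = 46.92
32 * 0.78 = 24.96
171 * 0.34 = 58.14
A_total = 46.92 + 24.96 + 58.14 = 130.02 m^2


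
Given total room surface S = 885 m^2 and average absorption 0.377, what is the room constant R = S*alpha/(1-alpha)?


R = 885 * 0.377 / (1 - 0.377) = 535.55 m^2


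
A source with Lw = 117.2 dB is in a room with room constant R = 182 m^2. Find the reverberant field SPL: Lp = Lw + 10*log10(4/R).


4/R = 4/182 = 0.021978
Lp = 117.2 + 10*log10(0.021978) = 100.62 dB


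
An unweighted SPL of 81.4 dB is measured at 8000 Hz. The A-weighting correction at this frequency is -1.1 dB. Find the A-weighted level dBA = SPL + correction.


A-weighting table: 8000 Hz -> -1.1 dB correction
SPL_A = SPL + correction = 81.4 + (-1.1) = 80.3 dBA


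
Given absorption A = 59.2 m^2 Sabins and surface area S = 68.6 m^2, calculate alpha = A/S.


Absorption coefficient = absorbed power / incident power
alpha = A / S = 59.2 / 68.6 = 0.86297


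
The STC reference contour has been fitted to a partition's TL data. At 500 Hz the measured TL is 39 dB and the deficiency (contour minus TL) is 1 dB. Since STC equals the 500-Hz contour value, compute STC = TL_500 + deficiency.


By ASTM E413, STC = value of the fitted reference contour at 500 Hz.
Contour value at 500 Hz = TL_500 + deficiency = 39 + 1 = 40
STC = 40


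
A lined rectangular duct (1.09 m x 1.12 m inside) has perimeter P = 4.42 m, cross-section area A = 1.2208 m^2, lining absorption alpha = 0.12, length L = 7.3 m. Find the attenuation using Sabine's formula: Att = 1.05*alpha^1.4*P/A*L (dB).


alpha^1.4 = 0.12^1.4 = 0.0513871
Attenuation rate = 1.05 * alpha^1.4 * P / A
= 1.05 * 0.0513871 * 4.42 / 1.2208 = 0.195353 dB/m
Total Att = 0.195353 * 7.3 = 1.4261 dB


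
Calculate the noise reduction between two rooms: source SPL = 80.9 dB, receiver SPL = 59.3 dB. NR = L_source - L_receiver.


NR = L_source - L_receiver (difference between source and receiving room levels)
NR = 80.9 - 59.3 = 21.6 dB


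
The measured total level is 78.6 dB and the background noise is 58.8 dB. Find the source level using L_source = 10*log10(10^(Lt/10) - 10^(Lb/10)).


10^(78.6/10) = 7.24436e+07
10^(58.8/10) = 758578
Difference = 7.24436e+07 - 758578 = 7.1685e+07
L_source = 10*log10(7.1685e+07) = 78.554 dB


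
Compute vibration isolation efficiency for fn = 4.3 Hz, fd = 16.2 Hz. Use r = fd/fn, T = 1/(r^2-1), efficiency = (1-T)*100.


r = 16.2 / 4.3 = 3.76744
r^2 - 1 = 3.76744^2 - 1 = 13.1936
T = 1/13.1936 = 0.0757943
Efficiency = (1 - 0.0757943)*100 = 92.421 %


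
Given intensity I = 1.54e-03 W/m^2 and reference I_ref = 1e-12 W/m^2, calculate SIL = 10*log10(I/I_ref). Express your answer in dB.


I / I_ref = 1.54e-03 / 1e-12 = 1.54e+09
SIL = 10 * log10(1.54e+09) = 91.875 dB


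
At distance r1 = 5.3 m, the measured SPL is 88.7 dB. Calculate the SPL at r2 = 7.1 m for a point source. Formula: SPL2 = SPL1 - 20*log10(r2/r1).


r2/r1 = 7.1/5.3 = 1.33962
Correction = 20*log10(1.33962) = 2.53963 dB
SPL2 = 88.7 - 2.53963 = 86.16 dB


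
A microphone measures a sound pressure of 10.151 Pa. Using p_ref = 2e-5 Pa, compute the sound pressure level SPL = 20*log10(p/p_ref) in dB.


p / p_ref = 10.151 / 2e-5 = 507550
SPL = 20 * log10(507550) = 114.11 dB


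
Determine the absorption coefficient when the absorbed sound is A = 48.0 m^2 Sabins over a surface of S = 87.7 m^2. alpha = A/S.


Absorption coefficient = absorbed power / incident power
alpha = A / S = 48.0 / 87.7 = 0.54732


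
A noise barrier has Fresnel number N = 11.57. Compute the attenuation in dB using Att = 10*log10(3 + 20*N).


3 + 20*N = 3 + 20*11.57 = 234.4
Att = 10*log10(234.4) = 23.7 dB


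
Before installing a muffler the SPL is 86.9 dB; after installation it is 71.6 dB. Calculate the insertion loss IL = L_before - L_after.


Insertion loss = SPL without muffler - SPL with muffler
IL = 86.9 - 71.6 = 15.3 dB


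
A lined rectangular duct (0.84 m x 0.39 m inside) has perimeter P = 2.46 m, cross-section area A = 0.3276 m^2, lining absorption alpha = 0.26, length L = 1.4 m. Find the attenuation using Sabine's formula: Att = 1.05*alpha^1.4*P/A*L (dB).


alpha^1.4 = 0.26^1.4 = 0.151692
Attenuation rate = 1.05 * alpha^1.4 * P / A
= 1.05 * 0.151692 * 2.46 / 0.3276 = 1.19603 dB/m
Total Att = 1.19603 * 1.4 = 1.6744 dB


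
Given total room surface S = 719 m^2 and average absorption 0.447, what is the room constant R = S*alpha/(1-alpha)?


R = 719 * 0.447 / (1 - 0.447) = 581.18 m^2


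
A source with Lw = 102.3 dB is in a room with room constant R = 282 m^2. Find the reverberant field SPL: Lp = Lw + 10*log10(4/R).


4/R = 4/282 = 0.0141844
Lp = 102.3 + 10*log10(0.0141844) = 83.818 dB


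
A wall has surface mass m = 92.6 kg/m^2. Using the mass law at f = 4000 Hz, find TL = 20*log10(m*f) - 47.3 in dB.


m * f = 92.6 * 4000 = 370400
20*log10(370400) = 111.373 dB
TL = 111.373 - 47.3 = 64.073 dB


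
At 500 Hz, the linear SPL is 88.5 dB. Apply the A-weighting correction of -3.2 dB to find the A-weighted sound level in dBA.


A-weighting table: 500 Hz -> -3.2 dB correction
SPL_A = SPL + correction = 88.5 + (-3.2) = 85.3 dBA


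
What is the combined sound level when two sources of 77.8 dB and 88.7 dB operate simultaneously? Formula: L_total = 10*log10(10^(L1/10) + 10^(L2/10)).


10^(77.8/10) = 6.0256e+07
10^(88.7/10) = 7.4131e+08
Sum = 6.0256e+07 + 7.4131e+08 = 8.01566e+08
L_total = 10*log10(8.01566e+08) = 89.039 dB


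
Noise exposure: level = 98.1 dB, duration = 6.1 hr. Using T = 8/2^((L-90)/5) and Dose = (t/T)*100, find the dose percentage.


T_allowed = 8 / 2^((98.1 - 90)/5) = 2.60268 hr
Dose = 6.1 / 2.60268 * 100 = 234.37 %


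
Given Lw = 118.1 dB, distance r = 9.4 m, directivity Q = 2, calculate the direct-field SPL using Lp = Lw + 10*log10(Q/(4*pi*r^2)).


4*pi*r^2 = 4*pi*9.4^2 = 1110.36 m^2
Q / (4*pi*r^2) = 2 / 1110.36 = 0.00180122
Lp = 118.1 + 10*log10(0.00180122) = 90.656 dB


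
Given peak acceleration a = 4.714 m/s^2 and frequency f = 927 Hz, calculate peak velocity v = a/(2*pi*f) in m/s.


omega = 2*pi*f = 2*pi*927 = 5824.51 rad/s
v = a / omega = 4.714 / 5824.51 = 0.00080934 m/s


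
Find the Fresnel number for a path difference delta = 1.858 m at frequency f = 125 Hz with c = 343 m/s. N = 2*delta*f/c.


N = 2*delta*f/c = 2*delta/lambda, where lambda = c/f
lambda = 343 / 125 = 2.744 m
N = 2 * 1.858 / 2.744 = 1.3542


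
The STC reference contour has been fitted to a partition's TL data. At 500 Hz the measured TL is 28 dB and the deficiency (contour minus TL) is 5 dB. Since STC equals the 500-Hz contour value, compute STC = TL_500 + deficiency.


By ASTM E413, STC = value of the fitted reference contour at 500 Hz.
Contour value at 500 Hz = TL_500 + deficiency = 28 + 5 = 33
STC = 33


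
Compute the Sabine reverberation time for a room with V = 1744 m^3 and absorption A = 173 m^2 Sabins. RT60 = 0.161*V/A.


RT60 = 0.161 * 1744 / 173 = 1.623 s


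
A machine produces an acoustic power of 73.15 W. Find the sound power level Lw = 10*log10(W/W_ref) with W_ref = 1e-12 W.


W / W_ref = 73.15 / 1e-12 = 7.315e+13
Lw = 10 * log10(7.315e+13) = 138.64 dB


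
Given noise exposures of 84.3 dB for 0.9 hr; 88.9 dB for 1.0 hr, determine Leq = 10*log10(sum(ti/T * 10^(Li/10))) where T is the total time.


T_total = 0.9 + 1.0 = 1.9 hr
(0.9/1.9) * 10^(84.3/10) = 1.27494e+08
(1.0/1.9) * 10^(88.9/10) = 4.08551e+08
Sum = 1.27494e+08 + 4.08551e+08 = 5.36045e+08
Leq = 10*log10(5.36045e+08) = 87.292 dB


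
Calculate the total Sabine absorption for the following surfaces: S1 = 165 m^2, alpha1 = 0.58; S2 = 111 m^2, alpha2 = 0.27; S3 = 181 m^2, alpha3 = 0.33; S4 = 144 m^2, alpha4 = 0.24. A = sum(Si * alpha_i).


165 * 0.58 = 95.7
111 * 0.27 = 29.97
181 * 0.33 = 59.73
144 * 0.24 = 34.56
A_total = 95.7 + 29.97 + 59.73 + 34.56 = 219.96 m^2


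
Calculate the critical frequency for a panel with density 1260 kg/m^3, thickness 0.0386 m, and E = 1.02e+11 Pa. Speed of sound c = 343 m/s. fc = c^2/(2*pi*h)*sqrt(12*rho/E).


12*rho/E = 12*1260/1.02e+11 = 1.48235e-07
sqrt(12*rho/E) = sqrt(1.48235e-07) = 0.000385013
c^2/(2*pi*h) = 343^2/(2*pi*0.0386) = 485089
fc = 485089 * 0.000385013 = 186.77 Hz


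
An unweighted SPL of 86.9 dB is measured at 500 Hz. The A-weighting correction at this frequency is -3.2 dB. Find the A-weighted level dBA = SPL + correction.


A-weighting table: 500 Hz -> -3.2 dB correction
SPL_A = SPL + correction = 86.9 + (-3.2) = 83.7 dBA


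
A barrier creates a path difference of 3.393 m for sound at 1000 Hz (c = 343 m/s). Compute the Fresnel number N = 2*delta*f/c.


N = 2*delta*f/c = 2*delta/lambda, where lambda = c/f
lambda = 343 / 1000 = 0.343 m
N = 2 * 3.393 / 0.343 = 19.784


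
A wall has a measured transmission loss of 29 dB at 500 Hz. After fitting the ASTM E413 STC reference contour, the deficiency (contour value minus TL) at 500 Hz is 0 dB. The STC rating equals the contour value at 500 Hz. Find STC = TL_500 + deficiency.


By ASTM E413, STC = value of the fitted reference contour at 500 Hz.
Contour value at 500 Hz = TL_500 + deficiency = 29 + 0 = 29
STC = 29


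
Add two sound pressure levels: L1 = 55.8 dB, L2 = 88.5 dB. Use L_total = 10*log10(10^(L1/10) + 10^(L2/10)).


10^(55.8/10) = 380189
10^(88.5/10) = 7.07946e+08
Sum = 380189 + 7.07946e+08 = 7.08326e+08
L_total = 10*log10(7.08326e+08) = 88.502 dB


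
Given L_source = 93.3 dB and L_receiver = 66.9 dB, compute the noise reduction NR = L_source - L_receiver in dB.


NR = L_source - L_receiver (difference between source and receiving room levels)
NR = 93.3 - 66.9 = 26.4 dB


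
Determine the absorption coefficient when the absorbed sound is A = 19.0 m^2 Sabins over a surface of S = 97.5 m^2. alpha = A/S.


Absorption coefficient = absorbed power / incident power
alpha = A / S = 19.0 / 97.5 = 0.19487


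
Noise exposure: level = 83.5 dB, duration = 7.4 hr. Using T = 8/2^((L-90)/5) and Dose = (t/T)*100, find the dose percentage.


T_allowed = 8 / 2^((83.5 - 90)/5) = 19.6983 hr
Dose = 7.4 / 19.6983 * 100 = 37.567 %


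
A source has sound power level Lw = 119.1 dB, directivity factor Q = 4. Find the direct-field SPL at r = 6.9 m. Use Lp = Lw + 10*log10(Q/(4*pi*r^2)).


4*pi*r^2 = 4*pi*6.9^2 = 598.285 m^2
Q / (4*pi*r^2) = 4 / 598.285 = 0.00668578
Lp = 119.1 + 10*log10(0.00668578) = 97.352 dB


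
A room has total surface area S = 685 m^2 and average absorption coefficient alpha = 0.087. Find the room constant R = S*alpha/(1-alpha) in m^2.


R = 685 * 0.087 / (1 - 0.087) = 65.274 m^2


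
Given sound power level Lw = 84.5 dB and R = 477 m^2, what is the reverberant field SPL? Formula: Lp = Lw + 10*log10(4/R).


4/R = 4/477 = 0.00838574
Lp = 84.5 + 10*log10(0.00838574) = 63.735 dB


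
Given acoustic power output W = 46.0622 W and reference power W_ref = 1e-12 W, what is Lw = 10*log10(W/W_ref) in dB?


W / W_ref = 46.0622 / 1e-12 = 4.60622e+13
Lw = 10 * log10(4.60622e+13) = 136.63 dB


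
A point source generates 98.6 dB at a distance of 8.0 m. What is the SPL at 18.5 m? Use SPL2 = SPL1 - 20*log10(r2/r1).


r2/r1 = 18.5/8.0 = 2.3125
Correction = 20*log10(2.3125) = 7.28163 dB
SPL2 = 98.6 - 7.28163 = 91.318 dB
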